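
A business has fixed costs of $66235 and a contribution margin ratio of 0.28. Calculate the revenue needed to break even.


Formula: BER = Fixed Costs / Contribution Margin Ratio
BER = $66235 / 0.28
BER = $236553.57 (to the nearest cent)

$236553.57


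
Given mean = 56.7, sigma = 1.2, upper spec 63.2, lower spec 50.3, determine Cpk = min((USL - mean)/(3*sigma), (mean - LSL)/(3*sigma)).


Cpu = (63.2 - 56.7) / (3 * 1.2) = 1.81
Cpl = (56.7 - 50.3) / (3 * 1.2) = 1.78
Cpk = min(1.81, 1.78) = 1.78

1.78


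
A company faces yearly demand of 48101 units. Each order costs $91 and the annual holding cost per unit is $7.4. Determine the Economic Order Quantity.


Formula: EOQ = sqrt(2 * D * S / H)
Numerator: 2 * 48101 * 91 = 8754382
2DS/H = 8754382 / 7.4 = 1183024.6
EOQ = sqrt(1183024.6) = 1087.7 units

1087.7 units


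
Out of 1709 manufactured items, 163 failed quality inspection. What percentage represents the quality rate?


Formula: Quality Rate = Good Pieces / Total Pieces * 100
Good pieces = 1709 - 163 = 1546
QR = 1546 / 1709 * 100 = 90.5%

90.5%


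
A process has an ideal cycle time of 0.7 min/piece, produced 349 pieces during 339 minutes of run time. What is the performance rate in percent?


Formula: Performance = (Ideal CT * Total Count) / Run Time * 100
Ideal output time = 0.7 * 349 = 244.3 min
Performance = 244.3 / 339 * 100 = 72.1%

72.1%


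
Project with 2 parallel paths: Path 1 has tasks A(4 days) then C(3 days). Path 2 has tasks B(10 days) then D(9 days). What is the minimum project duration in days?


Path 1 = 4 + 3 = 7 days
Path 2 = 10 + 9 = 19 days
Duration = max(7, 19) = 19 days

19 days


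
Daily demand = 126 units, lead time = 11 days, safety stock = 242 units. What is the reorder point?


Formula: ROP = (Daily Demand * Lead Time) + Safety Stock
Demand during lead time = 126 * 11 = 1386 units
ROP = 1386 + 242 = 1628 units

1628 units


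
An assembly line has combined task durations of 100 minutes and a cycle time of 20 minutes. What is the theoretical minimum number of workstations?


Formula: N_min = ceil(Sum of Task Times / Cycle Time)
N_min = ceil(100 min / 20 min) = ceil(5.0)
N_min = 5 stations

5


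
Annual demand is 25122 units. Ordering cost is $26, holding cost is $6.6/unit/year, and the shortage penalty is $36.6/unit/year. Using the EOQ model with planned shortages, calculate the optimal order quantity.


Formula: EOQ* = sqrt(2DS/H) * sqrt((H+P)/P)
Base EOQ = sqrt(2*25122*26/6.6) = 444.89 units
Correction = sqrt((6.6+36.6)/36.6) = 1.08643
EOQ* = 444.89 * 1.08643 = 483.3 units

483.3 units


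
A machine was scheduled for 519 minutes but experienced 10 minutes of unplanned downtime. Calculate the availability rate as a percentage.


Formula: Availability = (Planned Time - Downtime) / Planned Time * 100
Uptime = 519 - 10 = 509 min
Availability = 509 / 519 * 100 = 98.1%

98.1%


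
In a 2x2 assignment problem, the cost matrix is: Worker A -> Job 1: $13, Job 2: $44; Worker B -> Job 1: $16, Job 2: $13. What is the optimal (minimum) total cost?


Option 1: A->1 + B->2 = $13 + $13 = $26
Option 2: A->2 + B->1 = $44 + $16 = $60
Min cost = min($26, $60) = $26

$26


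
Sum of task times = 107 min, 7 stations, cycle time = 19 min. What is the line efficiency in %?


Formula: Efficiency = Sum of Task Times / (N_stations * CT) * 100
Total station capacity = 7 stations * 19 min = 133 min
Efficiency = 107 / 133 * 100 = 80.5%

80.5%


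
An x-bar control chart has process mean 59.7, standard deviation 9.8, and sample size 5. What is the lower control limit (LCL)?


LCL = 59.7 - 3 * 9.8 / sqrt(5)

46.55


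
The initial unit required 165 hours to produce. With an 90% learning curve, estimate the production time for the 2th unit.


Formula: T_n = T_1 * (learning_rate)^(log2(n)) where learning_rate = rate/100
Doublings = log2(2) = 1
T_n = 165 * 0.9^1
T_n = 165 * 0.9 = 148.5 hours

148.5 hours


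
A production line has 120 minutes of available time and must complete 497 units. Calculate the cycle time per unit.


Formula: CT = Available Time / Number of Units
CT = 120 min / 497 units
CT = 0.24 min/unit

0.24 min/unit


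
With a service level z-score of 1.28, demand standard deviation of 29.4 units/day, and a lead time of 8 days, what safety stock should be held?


Formula: SS = z * sigma_d * sqrt(LT)
sqrt(LT) = sqrt(8) = 2.8284
SS = 1.28 * 29.4 * 2.8284
SS = 106.4 units

106.4 units


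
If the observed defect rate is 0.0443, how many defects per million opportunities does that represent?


DPMO = defect_rate * 1000000 = 0.0443 * 1000000

44300


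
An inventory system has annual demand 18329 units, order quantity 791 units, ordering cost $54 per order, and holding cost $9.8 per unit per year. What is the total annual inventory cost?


TC = 18329/791 * 54 + 791/2 * 9.8

$5127.18


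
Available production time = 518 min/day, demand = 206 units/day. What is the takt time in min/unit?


Formula: Takt Time = Available Production Time / Customer Demand
Takt = 518 min/day / 206 units/day
Takt = 2.51 min/unit

2.51 min/unit


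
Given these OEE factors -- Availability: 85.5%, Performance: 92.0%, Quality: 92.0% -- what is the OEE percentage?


Formula: OEE = Availability * Performance * Quality / 10000
A * P = 85.5% * 92.0% / 100 = 78.66%
OEE = 78.66% * 92.0% / 100 = 72.4%

72.4%


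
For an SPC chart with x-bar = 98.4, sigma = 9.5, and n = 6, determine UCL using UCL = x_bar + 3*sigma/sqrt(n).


UCL = 98.4 + 3 * 9.5 / sqrt(6)

110.04


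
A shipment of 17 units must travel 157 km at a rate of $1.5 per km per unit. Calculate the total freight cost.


TC = dist * cost * units = 157 * 1.5 * 17 = $4003.50

$4003.50


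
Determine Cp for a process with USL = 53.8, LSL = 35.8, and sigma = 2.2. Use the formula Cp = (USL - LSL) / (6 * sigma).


Cp = (53.8 - 35.8) / (6 * 2.2)

1.36


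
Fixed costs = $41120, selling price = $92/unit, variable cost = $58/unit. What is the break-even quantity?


Formula: BEQ = Fixed Costs / (Price - Variable Cost)
Contribution margin = $92 - $58 = $34/unit
BEQ = ceil($41120 / $34/unit) = ceil(1209.41) = 1210 units

1210 units


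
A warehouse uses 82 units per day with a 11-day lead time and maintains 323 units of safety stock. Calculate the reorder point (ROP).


Formula: ROP = (Daily Demand * Lead Time) + Safety Stock
Demand during lead time = 82 * 11 = 902 units
ROP = 902 + 323 = 1225 units

1225 units


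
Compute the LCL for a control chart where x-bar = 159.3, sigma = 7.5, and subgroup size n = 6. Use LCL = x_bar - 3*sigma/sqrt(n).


LCL = 159.3 - 3 * 7.5 / sqrt(6)

150.11


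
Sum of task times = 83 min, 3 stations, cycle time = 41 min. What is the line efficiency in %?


Formula: Efficiency = Sum of Task Times / (N_stations * CT) * 100
Total station capacity = 3 stations * 41 min = 123 min
Efficiency = 83 / 123 * 100 = 67.5%

67.5%


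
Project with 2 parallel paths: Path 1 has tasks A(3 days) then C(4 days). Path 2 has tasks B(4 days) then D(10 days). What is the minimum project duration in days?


Path 1 = 3 + 4 = 7 days
Path 2 = 4 + 10 = 14 days
Duration = max(7, 14) = 14 days

14 days


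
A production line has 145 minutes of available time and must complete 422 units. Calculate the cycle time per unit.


Formula: CT = Available Time / Number of Units
CT = 145 min / 422 units
CT = 0.34 min/unit

0.34 min/unit


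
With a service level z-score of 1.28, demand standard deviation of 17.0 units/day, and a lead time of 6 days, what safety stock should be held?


Formula: SS = z * sigma_d * sqrt(LT)
sqrt(LT) = sqrt(6) = 2.4495
SS = 1.28 * 17.0 * 2.4495
SS = 53.3 units

53.3 units


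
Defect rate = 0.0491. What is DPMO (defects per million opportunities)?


DPMO = defect_rate * 1000000 = 0.0491 * 1000000

49100


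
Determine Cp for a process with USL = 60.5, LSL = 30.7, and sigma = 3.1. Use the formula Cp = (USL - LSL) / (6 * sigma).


Cp = (60.5 - 30.7) / (6 * 3.1)

1.6


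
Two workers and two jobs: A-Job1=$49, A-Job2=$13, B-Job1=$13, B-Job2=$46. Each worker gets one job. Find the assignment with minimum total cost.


Option 1: A->1 + B->2 = $49 + $46 = $95
Option 2: A->2 + B->1 = $13 + $13 = $26
Min cost = min($95, $26) = $26

$26


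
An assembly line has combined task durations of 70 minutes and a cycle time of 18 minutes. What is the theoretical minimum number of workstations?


Formula: N_min = ceil(Sum of Task Times / Cycle Time)
N_min = ceil(70 min / 18 min) = ceil(3.8889)
N_min = 4 stations

4


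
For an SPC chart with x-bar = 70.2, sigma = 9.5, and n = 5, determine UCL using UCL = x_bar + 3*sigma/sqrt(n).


UCL = 70.2 + 3 * 9.5 / sqrt(5)

82.95


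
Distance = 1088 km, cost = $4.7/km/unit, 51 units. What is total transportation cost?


TC = dist * cost * units = 1088 * 4.7 * 51 = $260793.60

$260793.60


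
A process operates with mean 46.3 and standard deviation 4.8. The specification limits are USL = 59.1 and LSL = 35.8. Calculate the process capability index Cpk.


Cpu = (59.1 - 46.3) / (3 * 4.8) = 0.89
Cpl = (46.3 - 35.8) / (3 * 4.8) = 0.73
Cpk = min(0.89, 0.73) = 0.73

0.73


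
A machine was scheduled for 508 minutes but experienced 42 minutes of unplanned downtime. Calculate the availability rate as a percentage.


Formula: Availability = (Planned Time - Downtime) / Planned Time * 100
Uptime = 508 - 42 = 466 min
Availability = 466 / 508 * 100 = 91.7%

91.7%


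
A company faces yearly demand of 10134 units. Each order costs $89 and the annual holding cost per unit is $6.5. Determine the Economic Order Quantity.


Formula: EOQ = sqrt(2 * D * S / H)
Numerator: 2 * 10134 * 89 = 1803852
2DS/H = 1803852 / 6.5 = 277515.7
EOQ = sqrt(277515.7) = 526.8 units

526.8 units


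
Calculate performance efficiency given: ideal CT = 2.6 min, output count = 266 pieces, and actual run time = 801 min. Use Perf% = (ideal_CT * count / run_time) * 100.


Formula: Performance = (Ideal CT * Total Count) / Run Time * 100
Ideal output time = 2.6 * 266 = 691.6 min
Performance = 691.6 / 801 * 100 = 86.3%

86.3%


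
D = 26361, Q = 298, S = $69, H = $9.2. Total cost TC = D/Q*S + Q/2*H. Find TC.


TC = 26361/298 * 69 + 298/2 * 9.2

$7474.52


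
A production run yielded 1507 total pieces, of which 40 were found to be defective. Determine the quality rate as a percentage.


Formula: Quality Rate = Good Pieces / Total Pieces * 100
Good pieces = 1507 - 40 = 1467
QR = 1467 / 1507 * 100 = 97.3%

97.3%


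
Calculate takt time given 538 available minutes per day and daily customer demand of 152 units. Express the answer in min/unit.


Formula: Takt Time = Available Production Time / Customer Demand
Takt = 538 min/day / 152 units/day
Takt = 3.54 min/unit

3.54 min/unit


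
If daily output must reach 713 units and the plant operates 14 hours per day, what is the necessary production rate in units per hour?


Formula: Production Rate = Daily Demand / Available Hours
Rate = 713 units/day / 14 hours/day
Rate = 50.9 units/hour

50.9 units/hour


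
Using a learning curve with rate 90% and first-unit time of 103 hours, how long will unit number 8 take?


Formula: T_n = T_1 * (learning_rate)^(log2(n)) where learning_rate = rate/100
Doublings = log2(8) = 3
T_n = 103 * 0.9^3
T_n = 103 * 0.729 = 75.1 hours

75.1 hours


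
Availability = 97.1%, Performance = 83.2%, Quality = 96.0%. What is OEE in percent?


Formula: OEE = Availability * Performance * Quality / 10000
A * P = 97.1% * 83.2% / 100 = 80.79%
OEE = 80.79% * 96.0% / 100 = 77.6%

77.6%


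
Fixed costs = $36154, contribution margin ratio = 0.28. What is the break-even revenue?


Formula: BER = Fixed Costs / Contribution Margin Ratio
BER = $36154 / 0.28
BER = $129121.43 (to the nearest cent)

$129121.43


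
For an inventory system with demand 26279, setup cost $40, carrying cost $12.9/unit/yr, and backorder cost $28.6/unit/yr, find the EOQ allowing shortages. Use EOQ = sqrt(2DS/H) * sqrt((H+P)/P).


Formula: EOQ* = sqrt(2DS/H) * sqrt((H+P)/P)
Base EOQ = sqrt(2*26279*40/12.9) = 403.7 units
Correction = sqrt((12.9+28.6)/28.6) = 1.20459
EOQ* = 403.7 * 1.20459 = 486.3 units

486.3 units


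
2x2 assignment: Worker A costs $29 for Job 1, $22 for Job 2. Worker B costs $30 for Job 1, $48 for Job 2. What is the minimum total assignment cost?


Option 1: A->1 + B->2 = $29 + $48 = $77
Option 2: A->2 + B->1 = $22 + $30 = $52
Min cost = min($77, $52) = $52

$52


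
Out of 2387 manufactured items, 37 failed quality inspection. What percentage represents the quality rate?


Formula: Quality Rate = Good Pieces / Total Pieces * 100
Good pieces = 2387 - 37 = 2350
QR = 2350 / 2387 * 100 = 98.4%

98.4%


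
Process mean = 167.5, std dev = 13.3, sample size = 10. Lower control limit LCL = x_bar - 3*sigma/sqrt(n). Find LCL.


LCL = 167.5 - 3 * 13.3 / sqrt(10)

154.88


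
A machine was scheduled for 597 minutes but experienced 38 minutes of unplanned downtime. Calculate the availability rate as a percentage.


Formula: Availability = (Planned Time - Downtime) / Planned Time * 100
Uptime = 597 - 38 = 559 min
Availability = 559 / 597 * 100 = 93.6%

93.6%


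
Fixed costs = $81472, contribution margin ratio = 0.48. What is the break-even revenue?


Formula: BER = Fixed Costs / Contribution Margin Ratio
BER = $81472 / 0.48
BER = $169733.33 (to the nearest cent)

$169733.33


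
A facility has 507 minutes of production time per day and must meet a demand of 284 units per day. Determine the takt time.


Formula: Takt Time = Available Production Time / Customer Demand
Takt = 507 min/day / 284 units/day
Takt = 1.79 min/unit

1.79 min/unit


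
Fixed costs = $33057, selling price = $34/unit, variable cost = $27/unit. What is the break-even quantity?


Formula: BEQ = Fixed Costs / (Price - Variable Cost)
Contribution margin = $34 - $27 = $7/unit
BEQ = ceil($33057 / $7/unit) = ceil(4722.43) = 4723 units

4723 units


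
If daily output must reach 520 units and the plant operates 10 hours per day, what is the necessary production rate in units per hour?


Formula: Production Rate = Daily Demand / Available Hours
Rate = 520 units/day / 10 hours/day
Rate = 52.0 units/hour

52.0 units/hour


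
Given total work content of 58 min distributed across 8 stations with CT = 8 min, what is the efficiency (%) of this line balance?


Formula: Efficiency = Sum of Task Times / (N_stations * CT) * 100
Total station capacity = 8 stations * 8 min = 64 min
Efficiency = 58 / 64 * 100 = 90.6%

90.6%


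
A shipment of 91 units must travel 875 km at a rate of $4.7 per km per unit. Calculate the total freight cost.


TC = dist * cost * units = 875 * 4.7 * 91 = $374237.50

$374237.50


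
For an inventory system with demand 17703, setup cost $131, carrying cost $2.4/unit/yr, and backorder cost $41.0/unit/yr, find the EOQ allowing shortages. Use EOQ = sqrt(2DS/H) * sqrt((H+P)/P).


Formula: EOQ* = sqrt(2DS/H) * sqrt((H+P)/P)
Base EOQ = sqrt(2*17703*131/2.4) = 1390.17 units
Correction = sqrt((2.4+41.0)/41.0) = 1.02885
EOQ* = 1390.17 * 1.02885 = 1430.3 units

1430.3 units


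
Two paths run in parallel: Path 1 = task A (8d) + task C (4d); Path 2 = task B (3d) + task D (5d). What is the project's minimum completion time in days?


Path 1 = 8 + 4 = 12 days
Path 2 = 3 + 5 = 8 days
Duration = max(12, 8) = 12 days

12 days


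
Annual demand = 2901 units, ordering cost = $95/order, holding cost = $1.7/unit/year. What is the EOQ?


Formula: EOQ = sqrt(2 * D * S / H)
Numerator: 2 * 2901 * 95 = 551190
2DS/H = 551190 / 1.7 = 324229.4
EOQ = sqrt(324229.4) = 569.4 units

569.4 units


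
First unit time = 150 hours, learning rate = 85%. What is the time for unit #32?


Formula: T_n = T_1 * (learning_rate)^(log2(n)) where learning_rate = rate/100
Doublings = log2(32) = 5
T_n = 150 * 0.85^5
T_n = 150 * 0.4437 = 66.6 hours

66.6 hours


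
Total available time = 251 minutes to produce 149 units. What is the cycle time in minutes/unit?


Formula: CT = Available Time / Number of Units
CT = 251 min / 149 units
CT = 1.68 min/unit

1.68 min/unit


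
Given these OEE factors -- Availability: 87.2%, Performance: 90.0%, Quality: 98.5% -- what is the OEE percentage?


Formula: OEE = Availability * Performance * Quality / 10000
A * P = 87.2% * 90.0% / 100 = 78.48%
OEE = 78.48% * 98.5% / 100 = 77.3%

77.3%


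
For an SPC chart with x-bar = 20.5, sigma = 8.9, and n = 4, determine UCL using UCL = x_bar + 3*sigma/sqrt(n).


UCL = 20.5 + 3 * 8.9 / sqrt(4)

33.85


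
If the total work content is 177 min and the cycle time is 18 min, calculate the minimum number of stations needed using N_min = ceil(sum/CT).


Formula: N_min = ceil(Sum of Task Times / Cycle Time)
N_min = ceil(177 min / 18 min) = ceil(9.8333)
N_min = 10 stations

10


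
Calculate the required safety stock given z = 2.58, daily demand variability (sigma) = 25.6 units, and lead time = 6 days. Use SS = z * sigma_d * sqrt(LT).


Formula: SS = z * sigma_d * sqrt(LT)
sqrt(LT) = sqrt(6) = 2.4495
SS = 2.58 * 25.6 * 2.4495
SS = 161.8 units

161.8 units


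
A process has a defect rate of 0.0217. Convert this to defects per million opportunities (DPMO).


DPMO = defect_rate * 1000000 = 0.0217 * 1000000

21700


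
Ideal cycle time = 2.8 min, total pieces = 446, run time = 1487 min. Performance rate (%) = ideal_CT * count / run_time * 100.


Formula: Performance = (Ideal CT * Total Count) / Run Time * 100
Ideal output time = 2.8 * 446 = 1248.8 min
Performance = 1248.8 / 1487 * 100 = 84.0%

84.0%


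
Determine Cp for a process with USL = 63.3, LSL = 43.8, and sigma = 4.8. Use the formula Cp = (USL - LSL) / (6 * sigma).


Cp = (63.3 - 43.8) / (6 * 4.8)

0.68


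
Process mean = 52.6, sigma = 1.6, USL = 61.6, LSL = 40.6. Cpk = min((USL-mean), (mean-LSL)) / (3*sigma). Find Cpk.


Cpu = (61.6 - 52.6) / (3 * 1.6) = 1.88
Cpl = (52.6 - 40.6) / (3 * 1.6) = 2.5
Cpk = min(1.88, 2.5) = 1.88

1.88


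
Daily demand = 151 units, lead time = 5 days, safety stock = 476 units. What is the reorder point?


Formula: ROP = (Daily Demand * Lead Time) + Safety Stock
Demand during lead time = 151 * 5 = 755 units
ROP = 755 + 476 = 1231 units

1231 units


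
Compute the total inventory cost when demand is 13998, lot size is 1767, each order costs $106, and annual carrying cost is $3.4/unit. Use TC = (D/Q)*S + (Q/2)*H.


TC = 13998/1767 * 106 + 1767/2 * 3.4

$3843.62


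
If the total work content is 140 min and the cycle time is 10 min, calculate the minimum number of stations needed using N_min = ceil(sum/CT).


Formula: N_min = ceil(Sum of Task Times / Cycle Time)
N_min = ceil(140 min / 10 min) = ceil(14.0)
N_min = 14 stations

14


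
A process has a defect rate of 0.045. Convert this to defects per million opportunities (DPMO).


DPMO = defect_rate * 1000000 = 0.045 * 1000000

45000


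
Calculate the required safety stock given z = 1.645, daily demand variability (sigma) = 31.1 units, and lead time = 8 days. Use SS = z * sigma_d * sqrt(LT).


Formula: SS = z * sigma_d * sqrt(LT)
sqrt(LT) = sqrt(8) = 2.8284
SS = 1.645 * 31.1 * 2.8284
SS = 144.7 units

144.7 units


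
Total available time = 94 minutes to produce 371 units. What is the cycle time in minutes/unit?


Formula: CT = Available Time / Number of Units
CT = 94 min / 371 units
CT = 0.25 min/unit

0.25 min/unit


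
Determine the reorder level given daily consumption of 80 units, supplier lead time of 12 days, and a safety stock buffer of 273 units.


Formula: ROP = (Daily Demand * Lead Time) + Safety Stock
Demand during lead time = 80 * 12 = 960 units
ROP = 960 + 273 = 1233 units

1233 units


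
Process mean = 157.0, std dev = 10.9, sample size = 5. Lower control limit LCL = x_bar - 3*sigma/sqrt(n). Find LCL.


LCL = 157.0 - 3 * 10.9 / sqrt(5)

142.38


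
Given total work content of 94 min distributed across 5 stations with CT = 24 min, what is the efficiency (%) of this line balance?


Formula: Efficiency = Sum of Task Times / (N_stations * CT) * 100
Total station capacity = 5 stations * 24 min = 120 min
Efficiency = 94 / 120 * 100 = 78.3%

78.3%


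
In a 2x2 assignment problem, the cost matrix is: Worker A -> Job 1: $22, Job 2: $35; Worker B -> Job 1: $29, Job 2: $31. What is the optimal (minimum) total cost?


Option 1: A->1 + B->2 = $22 + $31 = $53
Option 2: A->2 + B->1 = $35 + $29 = $64
Min cost = min($53, $64) = $53

$53


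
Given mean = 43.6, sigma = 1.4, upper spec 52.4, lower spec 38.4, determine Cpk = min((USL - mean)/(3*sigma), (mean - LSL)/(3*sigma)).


Cpu = (52.4 - 43.6) / (3 * 1.4) = 2.1
Cpl = (43.6 - 38.4) / (3 * 1.4) = 1.24
Cpk = min(2.1, 1.24) = 1.24

1.24


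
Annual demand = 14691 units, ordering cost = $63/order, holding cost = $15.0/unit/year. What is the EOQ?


Formula: EOQ = sqrt(2 * D * S / H)
Numerator: 2 * 14691 * 63 = 1851066
2DS/H = 1851066 / 15.0 = 123404.4
EOQ = sqrt(123404.4) = 351.3 units

351.3 units


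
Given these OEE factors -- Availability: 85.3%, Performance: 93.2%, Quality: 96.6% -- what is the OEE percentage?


Formula: OEE = Availability * Performance * Quality / 10000
A * P = 85.3% * 93.2% / 100 = 79.5%
OEE = 79.5% * 96.6% / 100 = 76.8%

76.8%


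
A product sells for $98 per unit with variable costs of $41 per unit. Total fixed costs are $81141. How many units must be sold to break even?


Formula: BEQ = Fixed Costs / (Price - Variable Cost)
Contribution margin = $98 - $41 = $57/unit
BEQ = ceil($81141 / $57/unit) = ceil(1423.53) = 1424 units

1424 units


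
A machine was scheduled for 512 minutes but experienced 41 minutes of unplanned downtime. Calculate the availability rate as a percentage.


Formula: Availability = (Planned Time - Downtime) / Planned Time * 100
Uptime = 512 - 41 = 471 min
Availability = 471 / 512 * 100 = 92.0%

92.0%


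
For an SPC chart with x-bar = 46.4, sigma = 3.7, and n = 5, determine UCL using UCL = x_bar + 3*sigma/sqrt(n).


UCL = 46.4 + 3 * 3.7 / sqrt(5)

51.36


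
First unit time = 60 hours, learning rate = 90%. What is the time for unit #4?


Formula: T_n = T_1 * (learning_rate)^(log2(n)) where learning_rate = rate/100
Doublings = log2(4) = 2
T_n = 60 * 0.9^2
T_n = 60 * 0.81 = 48.6 hours

48.6 hours


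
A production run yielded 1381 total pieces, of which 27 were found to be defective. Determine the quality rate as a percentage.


Formula: Quality Rate = Good Pieces / Total Pieces * 100
Good pieces = 1381 - 27 = 1354
QR = 1354 / 1381 * 100 = 98.0%

98.0%


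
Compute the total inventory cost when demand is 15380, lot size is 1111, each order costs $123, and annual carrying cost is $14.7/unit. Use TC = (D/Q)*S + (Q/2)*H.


TC = 15380/1111 * 123 + 1111/2 * 14.7

$9868.59


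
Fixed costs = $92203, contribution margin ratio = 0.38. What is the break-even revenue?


Formula: BER = Fixed Costs / Contribution Margin Ratio
BER = $92203 / 0.38
BER = $242639.47 (to the nearest cent)

$242639.47


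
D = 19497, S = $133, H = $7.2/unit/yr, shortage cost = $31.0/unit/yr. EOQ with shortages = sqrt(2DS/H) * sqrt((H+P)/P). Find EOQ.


Formula: EOQ* = sqrt(2DS/H) * sqrt((H+P)/P)
Base EOQ = sqrt(2*19497*133/7.2) = 848.71 units
Correction = sqrt((7.2+31.0)/31.0) = 1.11007
EOQ* = 848.71 * 1.11007 = 942.1 units

942.1 units


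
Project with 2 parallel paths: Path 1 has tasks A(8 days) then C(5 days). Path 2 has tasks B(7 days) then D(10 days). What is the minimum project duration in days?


Path 1 = 8 + 5 = 13 days
Path 2 = 7 + 10 = 17 days
Duration = max(13, 17) = 17 days

17 days


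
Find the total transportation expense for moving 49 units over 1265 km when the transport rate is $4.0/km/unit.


TC = dist * cost * units = 1265 * 4.0 * 49 = $247940.00

$247940.00


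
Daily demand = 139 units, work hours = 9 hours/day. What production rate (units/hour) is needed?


Formula: Production Rate = Daily Demand / Available Hours
Rate = 139 units/day / 9 hours/day
Rate = 15.4 units/hour

15.4 units/hour


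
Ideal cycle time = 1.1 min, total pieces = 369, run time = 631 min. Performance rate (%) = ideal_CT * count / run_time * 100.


Formula: Performance = (Ideal CT * Total Count) / Run Time * 100
Ideal output time = 1.1 * 369 = 405.9 min
Performance = 405.9 / 631 * 100 = 64.3%

64.3%


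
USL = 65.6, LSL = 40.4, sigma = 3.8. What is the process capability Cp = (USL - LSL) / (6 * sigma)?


Cp = (65.6 - 40.4) / (6 * 3.8)

1.11


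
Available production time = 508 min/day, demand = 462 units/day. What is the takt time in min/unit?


Formula: Takt Time = Available Production Time / Customer Demand
Takt = 508 min/day / 462 units/day
Takt = 1.1 min/unit

1.1 min/unit


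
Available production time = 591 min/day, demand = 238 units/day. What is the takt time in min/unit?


Formula: Takt Time = Available Production Time / Customer Demand
Takt = 591 min/day / 238 units/day
Takt = 2.48 min/unit

2.48 min/unit


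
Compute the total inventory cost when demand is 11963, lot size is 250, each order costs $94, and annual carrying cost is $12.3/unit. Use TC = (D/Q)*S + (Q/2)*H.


TC = 11963/250 * 94 + 250/2 * 12.3

$6035.59


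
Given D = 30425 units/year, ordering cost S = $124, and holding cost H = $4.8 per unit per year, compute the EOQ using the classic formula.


Formula: EOQ = sqrt(2 * D * S / H)
Numerator: 2 * 30425 * 124 = 7545400
2DS/H = 7545400 / 4.8 = 1571958.3
EOQ = sqrt(1571958.3) = 1253.8 units

1253.8 units


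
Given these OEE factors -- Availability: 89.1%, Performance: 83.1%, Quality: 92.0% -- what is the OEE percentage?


Formula: OEE = Availability * Performance * Quality / 10000
A * P = 89.1% * 83.1% / 100 = 74.04%
OEE = 74.04% * 92.0% / 100 = 68.1%

68.1%


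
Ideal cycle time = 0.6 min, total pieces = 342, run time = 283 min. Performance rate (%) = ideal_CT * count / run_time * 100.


Formula: Performance = (Ideal CT * Total Count) / Run Time * 100
Ideal output time = 0.6 * 342 = 205.2 min
Performance = 205.2 / 283 * 100 = 72.5%

72.5%


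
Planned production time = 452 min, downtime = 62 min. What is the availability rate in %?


Formula: Availability = (Planned Time - Downtime) / Planned Time * 100
Uptime = 452 - 62 = 390 min
Availability = 390 / 452 * 100 = 86.3%

86.3%


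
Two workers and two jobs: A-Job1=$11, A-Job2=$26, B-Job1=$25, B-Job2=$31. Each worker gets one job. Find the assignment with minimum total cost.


Option 1: A->1 + B->2 = $11 + $31 = $42
Option 2: A->2 + B->1 = $26 + $25 = $51
Min cost = min($42, $51) = $42

$42


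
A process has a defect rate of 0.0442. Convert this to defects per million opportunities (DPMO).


DPMO = defect_rate * 1000000 = 0.0442 * 1000000

44200


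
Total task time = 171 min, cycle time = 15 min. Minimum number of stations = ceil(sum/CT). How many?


Formula: N_min = ceil(Sum of Task Times / Cycle Time)
N_min = ceil(171 min / 15 min) = ceil(11.4)
N_min = 12 stations

12


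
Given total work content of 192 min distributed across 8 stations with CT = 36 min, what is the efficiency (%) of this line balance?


Formula: Efficiency = Sum of Task Times / (N_stations * CT) * 100
Total station capacity = 8 stations * 36 min = 288 min
Efficiency = 192 / 288 * 100 = 66.7%

66.7%


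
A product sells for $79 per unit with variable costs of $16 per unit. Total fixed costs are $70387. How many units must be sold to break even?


Formula: BEQ = Fixed Costs / (Price - Variable Cost)
Contribution margin = $79 - $16 = $63/unit
BEQ = ceil($70387 / $63/unit) = ceil(1117.25) = 1118 units

1118 units


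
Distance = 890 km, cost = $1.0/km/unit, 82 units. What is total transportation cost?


TC = dist * cost * units = 890 * 1.0 * 82 = $72980.00

$72980.00


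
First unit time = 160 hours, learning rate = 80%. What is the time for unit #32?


Formula: T_n = T_1 * (learning_rate)^(log2(n)) where learning_rate = rate/100
Doublings = log2(32) = 5
T_n = 160 * 0.8^5
T_n = 160 * 0.3277 = 52.4 hours

52.4 hours


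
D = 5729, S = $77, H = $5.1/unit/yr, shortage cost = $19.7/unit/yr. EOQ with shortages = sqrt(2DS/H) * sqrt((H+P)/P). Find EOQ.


Formula: EOQ* = sqrt(2DS/H) * sqrt((H+P)/P)
Base EOQ = sqrt(2*5729*77/5.1) = 415.92 units
Correction = sqrt((5.1+19.7)/19.7) = 1.122
EOQ* = 415.92 * 1.122 = 466.7 units

466.7 units


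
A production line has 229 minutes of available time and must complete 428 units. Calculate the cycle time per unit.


Formula: CT = Available Time / Number of Units
CT = 229 min / 428 units
CT = 0.54 min/unit

0.54 min/unit


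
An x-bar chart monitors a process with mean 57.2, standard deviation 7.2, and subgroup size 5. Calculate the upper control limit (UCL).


UCL = 57.2 + 3 * 7.2 / sqrt(5)

66.86


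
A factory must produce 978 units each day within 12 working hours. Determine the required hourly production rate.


Formula: Production Rate = Daily Demand / Available Hours
Rate = 978 units/day / 12 hours/day
Rate = 81.5 units/hour

81.5 units/hour


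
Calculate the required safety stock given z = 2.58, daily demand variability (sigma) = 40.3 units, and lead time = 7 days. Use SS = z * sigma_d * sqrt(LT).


Formula: SS = z * sigma_d * sqrt(LT)
sqrt(LT) = sqrt(7) = 2.6458
SS = 2.58 * 40.3 * 2.6458
SS = 275.1 units

275.1 units


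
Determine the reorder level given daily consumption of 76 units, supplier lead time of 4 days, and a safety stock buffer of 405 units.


Formula: ROP = (Daily Demand * Lead Time) + Safety Stock
Demand during lead time = 76 * 4 = 304 units
ROP = 304 + 405 = 709 units

709 units


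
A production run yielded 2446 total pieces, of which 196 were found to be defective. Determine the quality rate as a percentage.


Formula: Quality Rate = Good Pieces / Total Pieces * 100
Good pieces = 2446 - 196 = 2250
QR = 2250 / 2446 * 100 = 92.0%

92.0%


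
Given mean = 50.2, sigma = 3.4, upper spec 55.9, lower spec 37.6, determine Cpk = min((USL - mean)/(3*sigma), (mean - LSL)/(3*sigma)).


Cpu = (55.9 - 50.2) / (3 * 3.4) = 0.56
Cpl = (50.2 - 37.6) / (3 * 3.4) = 1.24
Cpk = min(0.56, 1.24) = 0.56

0.56


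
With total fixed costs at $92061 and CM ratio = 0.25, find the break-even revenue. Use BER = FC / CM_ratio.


Formula: BER = Fixed Costs / Contribution Margin Ratio
BER = $92061 / 0.25
BER = $368244.00 (to the nearest cent)

$368244.00


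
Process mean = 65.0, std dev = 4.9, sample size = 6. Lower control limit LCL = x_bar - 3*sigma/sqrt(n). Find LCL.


LCL = 65.0 - 3 * 4.9 / sqrt(6)

59.0


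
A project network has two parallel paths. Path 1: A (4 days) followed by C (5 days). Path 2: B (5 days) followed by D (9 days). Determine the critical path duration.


Path 1 = 4 + 5 = 9 days
Path 2 = 5 + 9 = 14 days
Duration = max(9, 14) = 14 days

14 days


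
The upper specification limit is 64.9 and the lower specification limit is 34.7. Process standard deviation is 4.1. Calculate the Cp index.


Cp = (64.9 - 34.7) / (6 * 4.1)

1.23


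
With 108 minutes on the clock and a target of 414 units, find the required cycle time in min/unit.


Formula: CT = Available Time / Number of Units
CT = 108 min / 414 units
CT = 0.26 min/unit

0.26 min/unit


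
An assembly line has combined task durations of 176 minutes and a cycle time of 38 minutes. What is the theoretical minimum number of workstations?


Formula: N_min = ceil(Sum of Task Times / Cycle Time)
N_min = ceil(176 min / 38 min) = ceil(4.6316)
N_min = 5 stations

5


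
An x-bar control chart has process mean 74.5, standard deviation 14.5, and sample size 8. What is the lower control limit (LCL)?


LCL = 74.5 - 3 * 14.5 / sqrt(8)

59.12


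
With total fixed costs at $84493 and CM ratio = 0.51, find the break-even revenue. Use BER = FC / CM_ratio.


Formula: BER = Fixed Costs / Contribution Margin Ratio
BER = $84493 / 0.51
BER = $165672.55 (to the nearest cent)

$165672.55


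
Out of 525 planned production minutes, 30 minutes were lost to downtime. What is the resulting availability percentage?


Formula: Availability = (Planned Time - Downtime) / Planned Time * 100
Uptime = 525 - 30 = 495 min
Availability = 495 / 525 * 100 = 94.3%

94.3%


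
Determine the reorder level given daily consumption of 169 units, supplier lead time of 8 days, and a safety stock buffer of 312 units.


Formula: ROP = (Daily Demand * Lead Time) + Safety Stock
Demand during lead time = 169 * 8 = 1352 units
ROP = 1352 + 312 = 1664 units

1664 units


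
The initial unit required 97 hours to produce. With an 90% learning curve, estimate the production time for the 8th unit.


Formula: T_n = T_1 * (learning_rate)^(log2(n)) where learning_rate = rate/100
Doublings = log2(8) = 3
T_n = 97 * 0.9^3
T_n = 97 * 0.729 = 70.7 hours

70.7 hours


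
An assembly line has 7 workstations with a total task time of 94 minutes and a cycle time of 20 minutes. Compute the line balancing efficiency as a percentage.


Formula: Efficiency = Sum of Task Times / (N_stations * CT) * 100
Total station capacity = 7 stations * 20 min = 140 min
Efficiency = 94 / 140 * 100 = 67.1%

67.1%


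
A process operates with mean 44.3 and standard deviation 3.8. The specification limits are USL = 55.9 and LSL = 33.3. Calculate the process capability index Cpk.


Cpu = (55.9 - 44.3) / (3 * 3.8) = 1.02
Cpl = (44.3 - 33.3) / (3 * 3.8) = 0.96
Cpk = min(1.02, 0.96) = 0.96

0.96


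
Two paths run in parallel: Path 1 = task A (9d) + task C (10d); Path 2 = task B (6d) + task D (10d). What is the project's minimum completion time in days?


Path 1 = 9 + 10 = 19 days
Path 2 = 6 + 10 = 16 days
Duration = max(19, 16) = 19 days

19 days


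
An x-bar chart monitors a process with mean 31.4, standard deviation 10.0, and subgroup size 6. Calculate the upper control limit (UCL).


UCL = 31.4 + 3 * 10.0 / sqrt(6)

43.65


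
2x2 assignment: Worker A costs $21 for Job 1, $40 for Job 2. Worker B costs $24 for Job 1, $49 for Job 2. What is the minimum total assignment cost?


Option 1: A->1 + B->2 = $21 + $49 = $70
Option 2: A->2 + B->1 = $40 + $24 = $64
Min cost = min($70, $64) = $64

$64


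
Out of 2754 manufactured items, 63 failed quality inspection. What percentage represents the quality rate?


Formula: Quality Rate = Good Pieces / Total Pieces * 100
Good pieces = 2754 - 63 = 2691
QR = 2691 / 2754 * 100 = 97.7%

97.7%


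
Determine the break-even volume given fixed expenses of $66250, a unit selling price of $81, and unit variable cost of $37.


Formula: BEQ = Fixed Costs / (Price - Variable Cost)
Contribution margin = $81 - $37 = $44/unit
BEQ = ceil($66250 / $44/unit) = ceil(1505.68) = 1506 units

1506 units


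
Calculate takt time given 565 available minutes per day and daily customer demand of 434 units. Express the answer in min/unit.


Formula: Takt Time = Available Production Time / Customer Demand
Takt = 565 min/day / 434 units/day
Takt = 1.3 min/unit

1.3 min/unit


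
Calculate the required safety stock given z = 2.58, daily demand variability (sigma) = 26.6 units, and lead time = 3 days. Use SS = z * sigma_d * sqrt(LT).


Formula: SS = z * sigma_d * sqrt(LT)
sqrt(LT) = sqrt(3) = 1.7321
SS = 2.58 * 26.6 * 1.7321
SS = 118.9 units

118.9 units


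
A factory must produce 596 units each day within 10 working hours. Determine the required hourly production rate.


Formula: Production Rate = Daily Demand / Available Hours
Rate = 596 units/day / 10 hours/day
Rate = 59.6 units/hour

59.6 units/hour


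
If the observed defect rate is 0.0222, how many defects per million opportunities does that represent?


DPMO = defect_rate * 1000000 = 0.0222 * 1000000

22200


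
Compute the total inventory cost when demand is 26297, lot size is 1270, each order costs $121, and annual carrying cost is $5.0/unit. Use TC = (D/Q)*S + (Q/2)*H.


TC = 26297/1270 * 121 + 1270/2 * 5.0

$5680.46


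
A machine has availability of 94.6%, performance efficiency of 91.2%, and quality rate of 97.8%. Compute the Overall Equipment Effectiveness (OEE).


Formula: OEE = Availability * Performance * Quality / 10000
A * P = 94.6% * 91.2% / 100 = 86.28%
OEE = 86.28% * 97.8% / 100 = 84.4%

84.4%


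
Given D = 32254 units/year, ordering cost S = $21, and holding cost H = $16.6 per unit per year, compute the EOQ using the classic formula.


Formula: EOQ = sqrt(2 * D * S / H)
Numerator: 2 * 32254 * 21 = 1354668
2DS/H = 1354668 / 16.6 = 81606.5
EOQ = sqrt(81606.5) = 285.7 units

285.7 units


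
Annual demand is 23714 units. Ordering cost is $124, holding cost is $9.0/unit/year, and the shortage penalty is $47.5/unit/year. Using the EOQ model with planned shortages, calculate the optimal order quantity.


Formula: EOQ* = sqrt(2DS/H) * sqrt((H+P)/P)
Base EOQ = sqrt(2*23714*124/9.0) = 808.36 units
Correction = sqrt((9.0+47.5)/47.5) = 1.09063
EOQ* = 808.36 * 1.09063 = 881.6 units

881.6 units


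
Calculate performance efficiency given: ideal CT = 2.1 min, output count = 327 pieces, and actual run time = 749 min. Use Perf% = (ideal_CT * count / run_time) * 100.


Formula: Performance = (Ideal CT * Total Count) / Run Time * 100
Ideal output time = 2.1 * 327 = 686.7 min
Performance = 686.7 / 749 * 100 = 91.7%

91.7%


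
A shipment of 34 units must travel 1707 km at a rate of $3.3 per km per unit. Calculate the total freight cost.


TC = dist * cost * units = 1707 * 3.3 * 34 = $191525.40

$191525.40


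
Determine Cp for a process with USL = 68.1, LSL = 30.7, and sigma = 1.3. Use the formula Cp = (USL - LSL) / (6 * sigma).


Cp = (68.1 - 30.7) / (6 * 1.3)

4.79


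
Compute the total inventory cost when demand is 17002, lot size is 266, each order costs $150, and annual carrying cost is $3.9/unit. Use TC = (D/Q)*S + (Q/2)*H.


TC = 17002/266 * 150 + 266/2 * 3.9

$10106.29


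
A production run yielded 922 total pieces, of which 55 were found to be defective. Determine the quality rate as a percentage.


Formula: Quality Rate = Good Pieces / Total Pieces * 100
Good pieces = 922 - 55 = 867
QR = 867 / 922 * 100 = 94.0%

94.0%


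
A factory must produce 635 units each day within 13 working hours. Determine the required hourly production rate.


Formula: Production Rate = Daily Demand / Available Hours
Rate = 635 units/day / 13 hours/day
Rate = 48.8 units/hour

48.8 units/hour


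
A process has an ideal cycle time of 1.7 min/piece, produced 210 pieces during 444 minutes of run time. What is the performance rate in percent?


Formula: Performance = (Ideal CT * Total Count) / Run Time * 100
Ideal output time = 1.7 * 210 = 357.0 min
Performance = 357.0 / 444 * 100 = 80.4%

80.4%


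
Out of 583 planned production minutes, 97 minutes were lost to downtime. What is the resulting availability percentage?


Formula: Availability = (Planned Time - Downtime) / Planned Time * 100
Uptime = 583 - 97 = 486 min
Availability = 486 / 583 * 100 = 83.4%

83.4%


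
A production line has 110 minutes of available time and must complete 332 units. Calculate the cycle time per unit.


Formula: CT = Available Time / Number of Units
CT = 110 min / 332 units
CT = 0.33 min/unit

0.33 min/unit


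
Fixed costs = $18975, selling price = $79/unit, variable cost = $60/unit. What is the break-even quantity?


Formula: BEQ = Fixed Costs / (Price - Variable Cost)
Contribution margin = $79 - $60 = $19/unit
BEQ = ceil($18975 / $19/unit) = ceil(998.68) = 999 units

999 units


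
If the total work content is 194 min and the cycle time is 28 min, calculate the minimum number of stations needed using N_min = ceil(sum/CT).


Formula: N_min = ceil(Sum of Task Times / Cycle Time)
N_min = ceil(194 min / 28 min) = ceil(6.9286)
N_min = 7 stations

7
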